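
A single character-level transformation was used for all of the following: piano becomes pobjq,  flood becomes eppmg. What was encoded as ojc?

bin

The output letters match the input read backwards, each shifted +1: piano reversed is onaip. Read the word backwards and shift each letter +1.
Decoding ojc: shift back: o−1=n, j−1=i, c−1=b → nib; then reverse → bin.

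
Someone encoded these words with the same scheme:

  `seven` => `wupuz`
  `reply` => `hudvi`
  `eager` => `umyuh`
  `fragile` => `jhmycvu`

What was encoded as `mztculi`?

anxiety

Each letter's alphabet position (a=0..z=25) is mapped through 15·x+12 mod 26 — an affine cipher.
Reversing it on mztculi: m(12)→7·(12−12)≡0=a; z(25)→7·(25−12)≡13=n; t(19)→7·(19−12)≡23=x; c(2)→7·(2−12)≡8=i; u(20)→7·(20−12)≡4=e; l(11)→7·(11−12)≡19=t; i(8)→7·(8−12)≡24=y (all mod 26).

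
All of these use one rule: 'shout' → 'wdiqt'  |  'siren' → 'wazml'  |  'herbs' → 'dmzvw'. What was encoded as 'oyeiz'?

s(18)→w(22) and h(7)→d(3) fit y≡23x+24 (mod 26); the inverse of 23 mod 26 is 17. Each letter's alphabet position (a=0..z=25) is mapped through 23·x+24 mod 26 — an affine cipher.
Undoing it on oyeiz: o(14)→17·(14−24)≡12=m; y(24)→17·(24−24)≡0=a; e(4)→17·(4−24)≡24=y; i(8)→17·(8−24)≡14=o; z(25)→17·(25−24)≡17=r (all mod 26).

mayor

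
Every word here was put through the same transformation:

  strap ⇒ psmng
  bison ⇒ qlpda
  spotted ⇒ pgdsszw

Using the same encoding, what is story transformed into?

psdmh

s(18)→p(15) and t(19)→s(18) fit y≡3x+13 (mod 26); the inverse of 3 mod 26 is 9. Treating letters as 0–25, the rule is x ↦ 3x + 13 (mod 26).
Applying it to story: s(18)→3·18+13≡15=p; t(19)→3·19+13≡18=s; o(14)→3·14+13≡3=d; r(17)→3·17+13≡12=m; y(24)→3·24+13≡7=h (all mod 26).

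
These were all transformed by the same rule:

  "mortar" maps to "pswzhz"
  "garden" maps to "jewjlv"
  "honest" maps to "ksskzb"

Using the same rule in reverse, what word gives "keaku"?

haven

In mortar: m→p is +3, o→s is +4, r→w is +5, t→z is +6 — the shift increases by 1 each position. The shift increases by 1 at each position, starting from +3: 3, 4, 5, ….
Decoding keaku: k−3=h, e−4=a, a−5=v, k−6=e, u−7=n.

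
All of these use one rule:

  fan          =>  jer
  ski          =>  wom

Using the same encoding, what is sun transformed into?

Compare letters: f→j is +4, a→e is +4, n→r is +4 — a constant shift. Every letter moves 4 places later in the alphabet, wrapping around z→a.
On sun: s+4=w, u+4=y, n+4=r.

wyr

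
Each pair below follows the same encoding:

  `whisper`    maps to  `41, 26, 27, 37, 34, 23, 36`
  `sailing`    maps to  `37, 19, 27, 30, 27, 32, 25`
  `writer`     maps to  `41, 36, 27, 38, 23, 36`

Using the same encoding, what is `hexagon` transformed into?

w is letter #23 and maps to 41: an offset of 18. Letters become their 1-based position plus 18 (so a→19, b→20, …).
On hexagon: h=8→26, e=5→23, x=24→42, a=1→19, g=7→25, o=15→33, n=14→32.

26, 23, 42, 19, 25, 33, 32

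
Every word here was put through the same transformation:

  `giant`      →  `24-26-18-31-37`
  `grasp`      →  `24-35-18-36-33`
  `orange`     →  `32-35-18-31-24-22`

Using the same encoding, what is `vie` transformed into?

The number is (letter's place in the alphabet, a=1) + 17.
On vie: v=22→39, i=9→26, e=5→22.

39-26-22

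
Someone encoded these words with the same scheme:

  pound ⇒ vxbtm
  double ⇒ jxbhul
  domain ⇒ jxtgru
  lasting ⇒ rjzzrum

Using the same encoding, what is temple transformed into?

zntvul

It's a Vigenère-style cipher with numeric key [6,9,7]: position i shifts by key[i mod 3].
For temple: t+6=z, e+9=n, m+7=t, p+6=v, l+9=u, e+7=l.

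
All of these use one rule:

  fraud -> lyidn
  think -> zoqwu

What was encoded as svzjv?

moral

In fraud: f→l is +6, r→y is +7, a→i is +8, u→d is +9 — the shift increases by 1 each position. The shift increases by 1 at each position, starting from +6: 6, 7, 8, ….
Reversing it on svzjv: s−6=m, v−7=o, z−8=r, j−9=a, v−10=l.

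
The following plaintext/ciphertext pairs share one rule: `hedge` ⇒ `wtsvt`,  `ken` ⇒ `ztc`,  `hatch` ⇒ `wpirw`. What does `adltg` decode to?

lower

Each letter is shifted forward by 15 in the alphabet (a Caesar shift of +15).
Reversing it on adltg: a−15=l, d−15=o, l−15=w, t−15=e, g−15=r.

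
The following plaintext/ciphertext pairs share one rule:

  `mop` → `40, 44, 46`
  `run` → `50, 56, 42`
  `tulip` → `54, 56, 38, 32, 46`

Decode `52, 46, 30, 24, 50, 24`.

sphere

m(#13)→40 and o(#15)→44: differences scale by 2, so n = 2·pos + 14. The formula is n = 2×(alphabet index, a=1) + 14.
Decoding 52, 46, 30, 24, 50, 24: 52→(52−14)÷2=19=s, 46→(46−14)÷2=16=p, 30→(30−14)÷2=8=h, 24→(24−14)÷2=5=e, 50→(50−14)÷2=18=r, 24→(24−14)÷2=5=e.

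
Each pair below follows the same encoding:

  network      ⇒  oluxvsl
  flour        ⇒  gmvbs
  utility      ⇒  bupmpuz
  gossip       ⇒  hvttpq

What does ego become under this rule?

lhv

The shift depends on letter class: consonant n→o is +1, but vowel e→l is +7. The rule splits by letter class: vowels +7, consonants +1.
For ego: e(vowel)+7=l, g(cons)+1=h, o(vowel)+7=v.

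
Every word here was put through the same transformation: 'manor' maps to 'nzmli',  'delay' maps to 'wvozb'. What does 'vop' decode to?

elk

Each pair mirrors across the alphabet (m↔n, a↔z, n↔m): positions sum to 25. Each letter is replaced by its mirror in the alphabet: a↔z, b↔y, c↔x, and so on (the Atbash cipher).
Reversing it on vop: v↔e, o↔l, p↔k.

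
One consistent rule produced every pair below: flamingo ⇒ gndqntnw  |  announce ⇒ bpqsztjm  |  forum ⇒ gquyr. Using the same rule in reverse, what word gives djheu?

cheap

In flamingo: f→g is +1, l→n is +2, a→d is +3, m→q is +4 — the shift increases by 1 each position. The shift increases by 1 at each position, starting from +1: 1, 2, 3, ….
Undoing it on djheu: d−1=c, j−2=h, h−3=e, e−4=a, u−5=p.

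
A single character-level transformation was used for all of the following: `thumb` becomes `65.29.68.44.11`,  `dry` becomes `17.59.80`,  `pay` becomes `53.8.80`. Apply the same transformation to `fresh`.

The formula is n = 3×(alphabet index, a=1) + 5.
For fresh: f=6→23, r=18→59, e=5→20, s=19→62, h=8→29.

23.59.20.62.29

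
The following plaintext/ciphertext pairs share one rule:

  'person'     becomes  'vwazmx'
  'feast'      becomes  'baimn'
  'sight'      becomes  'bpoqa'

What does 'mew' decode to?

The output letters match the input read backwards, each shifted +8: person reversed is nosrep. Read the word backwards and shift each letter +8.
Decoding mew: shift back: m−8=e, e−8=w, w−8=o → ewo; then reverse → owe.

owe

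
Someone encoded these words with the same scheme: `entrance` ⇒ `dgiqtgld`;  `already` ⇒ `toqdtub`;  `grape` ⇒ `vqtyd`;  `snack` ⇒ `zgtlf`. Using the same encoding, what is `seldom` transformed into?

e(4)→d(3) and n(13)→g(6) fit y≡9x+19 (mod 26); the inverse of 9 mod 26 is 3. Treating letters as 0–25, the rule is x ↦ 9x + 19 (mod 26).
Applying it to seldom: s(18)→9·18+19≡25=z; e(4)→9·4+19≡3=d; l(11)→9·11+19≡14=o; d(3)→9·3+19≡20=u; o(14)→9·14+19≡15=p; m(12)→9·12+19≡23=x (all mod 26).

zdoupx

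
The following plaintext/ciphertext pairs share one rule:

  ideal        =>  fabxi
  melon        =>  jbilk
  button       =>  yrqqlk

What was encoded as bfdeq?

Compare letters: i→f is +23, d→a is +23, e→b is +23 — a constant shift. It's a constant shift of +23 (ROT23).
Decoding bfdeq: b−23=e, f−23=i, d−23=g, e−23=h, q−23=t.

eight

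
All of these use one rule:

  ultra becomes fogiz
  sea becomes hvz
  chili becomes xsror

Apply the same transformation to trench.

givmxs

Each pair mirrors across the alphabet (u↔f, l↔o, t↔g): positions sum to 25. Letters are reflected about the middle of the alphabet (position → 25−position): Atbash.
Applying it to trench: t↔g, r↔i, e↔v, n↔m, c↔x, h↔s.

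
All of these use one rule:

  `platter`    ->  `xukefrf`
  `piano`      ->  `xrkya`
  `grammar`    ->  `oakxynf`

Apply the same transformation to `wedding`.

ennouau

In platter: p→x is +8, l→u is +9, a→k is +10, t→e is +11 — the shift increases by 1 each position. Each letter shifts forward by (position + 8), i.e. 8, 9, 10, … — the shift grows by one for each successive letter.
On wedding: w+8=e, e+9=n, d+10=n, d+11=o, i+12=u, n+13=a, g+14=u.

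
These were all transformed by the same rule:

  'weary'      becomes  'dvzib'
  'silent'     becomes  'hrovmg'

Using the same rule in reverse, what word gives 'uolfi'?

Each pair mirrors across the alphabet (w↔d, e↔v, a↔z): positions sum to 25. Each letter is replaced by its mirror in the alphabet: a↔z, b↔y, c↔x, and so on (the Atbash cipher).
Reversing it on uolfi: u↔f, o↔l, l↔o, f↔u, i↔r.

flour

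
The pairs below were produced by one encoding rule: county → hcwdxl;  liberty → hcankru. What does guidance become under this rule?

nlwjmrdp

Two steps: reverse the string, then apply a Caesar shift of +9.
For guidance: reverse → ecnadiug; then shift: e+9=n, c+9=l, n+9=w, a+9=j, d+9=m, i+9=r, u+9=d, g+9=p.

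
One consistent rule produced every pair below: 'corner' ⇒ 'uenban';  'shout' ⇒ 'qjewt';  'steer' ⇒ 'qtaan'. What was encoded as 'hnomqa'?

This is an affine cipher: with a=0,…,z=25, each position x becomes (3x+14) mod 26.
Undoing it on hnomqa: h(7)→9·(7−14)≡15=p; n(13)→9·(13−14)≡17=r; o(14)→9·(14−14)≡0=a; m(12)→9·(12−14)≡8=i; q(16)→9·(16−14)≡18=s; a(0)→9·(0−14)≡4=e (all mod 26).

praise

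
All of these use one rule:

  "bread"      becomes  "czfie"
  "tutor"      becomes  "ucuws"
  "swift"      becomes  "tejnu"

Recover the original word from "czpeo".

The shifts repeat in a cycle of length 2: positions 0,1,… shift by +1, +8, then the pattern repeats.
Reversing it on czpeo: c−1=b, z−8=r, p−1=o, e−8=w, o−1=n.

brown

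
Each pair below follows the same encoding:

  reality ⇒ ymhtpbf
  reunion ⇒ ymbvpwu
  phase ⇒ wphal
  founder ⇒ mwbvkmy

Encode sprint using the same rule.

Shifts by position in reality: pos 0: r→y (+7), pos 1: e→m (+8), pos 2: a→h (+7), pos 3: l→t (+8) — repeating every 2. A repeating key of period 2 is used — shifts +7, +8 over and over.
On sprint: s+7=z, p+8=x, r+7=y, i+8=q, n+7=u, t+8=b.

zxyqub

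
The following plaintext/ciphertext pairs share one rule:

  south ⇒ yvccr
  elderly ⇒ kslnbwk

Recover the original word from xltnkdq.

In south: s→y is +6, o→v is +7, u→c is +8, t→c is +9 — the shift increases by 1 each position. Letter i (0-indexed) is shifted by i+6, so successive shifts are 6, 7, 8, ….
Decoding xltnkdq: x−6=r, l−7=e, t−8=l, n−9=e, k−10=a, d−11=s, q−12=e.

release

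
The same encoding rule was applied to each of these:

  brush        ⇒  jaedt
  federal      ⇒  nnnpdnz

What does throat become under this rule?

bqbzmg

In brush: b→j is +8, r→a is +9, u→e is +10, s→d is +11 — the shift increases by 1 each position. The shift increases by 1 at each position, starting from +8: 8, 9, 10, ….
For throat: t+8=b, h+9=q, r+10=b, o+11=z, a+12=m, t+13=g.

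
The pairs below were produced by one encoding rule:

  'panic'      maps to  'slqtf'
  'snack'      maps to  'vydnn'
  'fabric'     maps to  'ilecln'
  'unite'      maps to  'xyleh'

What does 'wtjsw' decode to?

Shifts by position in panic: pos 0: p→s (+3), pos 1: a→l (+11), pos 2: n→q (+3), pos 3: i→t (+11) — repeating every 2. It's a Vigenère-style cipher with numeric key [3,11]: position i shifts by key[i mod 2].
Undoing it on wtjsw: w−3=t, t−11=i, j−3=g, s−11=h, w−3=t.

tight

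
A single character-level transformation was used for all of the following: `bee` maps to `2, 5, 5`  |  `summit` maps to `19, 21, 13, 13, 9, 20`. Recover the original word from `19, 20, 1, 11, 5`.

stake

Each letter is replaced by its alphabet position (a=1, b=2, …, z=26).
Reversing it on 19, 20, 1, 11, 5: 19=s, 20=t, 1=a, 11=k, 5=e.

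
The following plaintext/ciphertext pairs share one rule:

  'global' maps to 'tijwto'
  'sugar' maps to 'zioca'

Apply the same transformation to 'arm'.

The output letters match the input read backwards, each shifted +8: global reversed is labolg. The word is reversed, then every letter is shifted forward by 8.
On arm: reverse → mra; then shift: m+8=u, r+8=z, a+8=i.

uzi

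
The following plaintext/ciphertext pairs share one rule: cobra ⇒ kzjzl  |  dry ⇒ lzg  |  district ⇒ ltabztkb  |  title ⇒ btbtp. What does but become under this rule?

Two shifts are in play — +11 for a/e/i/o/u, +8 for every other letter.
Applying it to but: b(cons)+8=j, u(vowel)+11=f, t(cons)+8=b.

jfb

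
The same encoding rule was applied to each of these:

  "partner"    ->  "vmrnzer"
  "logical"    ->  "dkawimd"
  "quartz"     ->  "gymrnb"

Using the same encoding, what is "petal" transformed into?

Each letter's alphabet position (a=0..z=25) is mapped through 11·x+12 mod 26 — an affine cipher.
Applying it to petal: p(15)→11·15+12≡21=v; e(4)→11·4+12≡4=e; t(19)→11·19+12≡13=n; a(0)→11·0+12≡12=m; l(11)→11·11+12≡3=d (all mod 26).

venmd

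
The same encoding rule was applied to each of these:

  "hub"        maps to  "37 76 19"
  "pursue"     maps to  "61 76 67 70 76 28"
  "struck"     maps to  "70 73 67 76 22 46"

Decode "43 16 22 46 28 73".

jacket

h(#8)→37 and u(#21)→76: differences scale by 3, so n = 3·pos + 13. Each letter becomes 3×(its alphabet position, a=1..z=26) + 13.
Undoing it on 43 16 22 46 28 73: 43→(43−13)÷3=10=j, 16→(16−13)÷3=1=a, 22→(22−13)÷3=3=c, 46→(46−13)÷3=11=k, 28→(28−13)÷3=5=e, 73→(73−13)÷3=20=t.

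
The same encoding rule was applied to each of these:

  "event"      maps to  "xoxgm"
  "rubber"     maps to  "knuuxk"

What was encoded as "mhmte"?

total

Compare letters: e→x is +19, v→o is +19, e→x is +19 — a constant shift. Every letter moves 19 places later in the alphabet, wrapping around z→a.
Decoding mhmte: m−19=t, h−19=o, m−19=t, t−19=a, e−19=l.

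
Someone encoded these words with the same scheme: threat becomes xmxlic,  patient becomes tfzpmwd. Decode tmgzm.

In threat: t→x is +4, h→m is +5, r→x is +6, e→l is +7 — the shift increases by 1 each position. Each letter shifts forward by (position + 4), i.e. 4, 5, 6, … — the shift grows by one for each successive letter.
Undoing it on tmgzm: t−4=p, m−5=h, g−6=a, z−7=s, m−8=e.

phase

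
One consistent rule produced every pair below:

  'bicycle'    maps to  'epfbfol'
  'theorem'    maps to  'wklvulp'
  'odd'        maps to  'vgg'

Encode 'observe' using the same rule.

vevluyl

Vowels shift forward by 7 and consonants shift forward by 3.
On observe: o(vowel)+7=v, b(cons)+3=e, s(cons)+3=v, e(vowel)+7=l, r(cons)+3=u, v(cons)+3=y, e(vowel)+7=l.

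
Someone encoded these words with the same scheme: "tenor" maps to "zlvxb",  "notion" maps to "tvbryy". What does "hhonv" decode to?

bagel

In tenor: t→z is +6, e→l is +7, n→v is +8, o→x is +9 — the shift increases by 1 each position. Letter i (0-indexed) is shifted by i+6, so successive shifts are 6, 7, 8, ….
Reversing it on hhonv: h−6=b, h−7=a, o−8=g, n−9=e, v−10=l.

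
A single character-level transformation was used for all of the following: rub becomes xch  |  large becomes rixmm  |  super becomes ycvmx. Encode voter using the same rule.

bwzmx

The rule splits by letter class: vowels +8, consonants +6.
Applying it to voter: v(cons)+6=b, o(vowel)+8=w, t(cons)+6=z, e(vowel)+8=m, r(cons)+6=x.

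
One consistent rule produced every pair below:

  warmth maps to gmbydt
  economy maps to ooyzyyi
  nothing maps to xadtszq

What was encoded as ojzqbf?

expert

A repeating key of period 2 is used — shifts +10, +12 over and over.
Undoing it on ojzqbf: o−10=e, j−12=x, z−10=p, q−12=e, b−10=r, f−12=t.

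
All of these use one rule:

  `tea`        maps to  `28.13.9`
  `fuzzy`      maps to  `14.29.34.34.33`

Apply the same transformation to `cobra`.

t is letter #20 and maps to 28: an offset of 8. Each letter is replaced by its alphabet position (a=1..z=26) + 8.
Applying it to cobra: c=3→11, o=15→23, b=2→10, r=18→26, a=1→9.

11.23.10.26.9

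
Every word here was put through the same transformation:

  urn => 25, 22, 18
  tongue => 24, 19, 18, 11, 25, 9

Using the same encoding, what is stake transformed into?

u is letter #21 and maps to 25: an offset of 4. Letters become their 1-based position plus 4 (so a→5, b→6, …).
For stake: s=19→23, t=20→24, a=1→5, k=11→15, e=5→9.

23, 24, 5, 15, 9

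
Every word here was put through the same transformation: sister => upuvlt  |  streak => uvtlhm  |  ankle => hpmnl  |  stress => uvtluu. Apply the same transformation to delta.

Two shifts are in play — +7 for a/e/i/o/u, +2 for every other letter.
On delta: d(cons)+2=f, e(vowel)+7=l, l(cons)+2=n, t(cons)+2=v, a(vowel)+7=h.

flnvh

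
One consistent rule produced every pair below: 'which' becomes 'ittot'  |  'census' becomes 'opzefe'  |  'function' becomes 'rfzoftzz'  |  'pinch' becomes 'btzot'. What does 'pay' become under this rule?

blk

The shift depends on letter class: consonant w→i is +12, but vowel i→t is +11. The rule splits by letter class: vowels +11, consonants +12.
Applying it to pay: p(cons)+12=b, a(vowel)+11=l, y(cons)+12=k.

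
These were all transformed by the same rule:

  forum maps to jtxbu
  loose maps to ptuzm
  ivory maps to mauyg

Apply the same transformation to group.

kwubx

In forum: f→j is +4, o→t is +5, r→x is +6, u→b is +7 — the shift increases by 1 each position. Letter i (0-indexed) is shifted by i+4, so successive shifts are 4, 5, 6, ….
Applying it to group: g+4=k, r+5=w, o+6=u, u+7=b, p+8=x.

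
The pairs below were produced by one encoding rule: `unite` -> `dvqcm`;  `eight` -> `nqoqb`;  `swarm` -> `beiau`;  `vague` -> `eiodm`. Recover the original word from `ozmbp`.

Shifts by position in unite: pos 0: u→d (+9), pos 1: n→v (+8), pos 2: i→q (+8), pos 3: t→c (+9), pos 4: e→m (+8) — repeating every 3. It's a Vigenère-style cipher with numeric key [9,8,8]: position i shifts by key[i mod 3].
Decoding ozmbp: o−9=f, z−8=r, m−8=e, b−9=s, p−8=h.

fresh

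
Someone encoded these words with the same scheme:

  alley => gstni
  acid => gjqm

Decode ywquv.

spill

In alley: a→g is +6, l→s is +7, l→t is +8, e→n is +9 — the shift increases by 1 each position. Letter i (0-indexed) is shifted by i+6, so successive shifts are 6, 7, 8, ….
Decoding ywquv: y−6=s, w−7=p, q−8=i, u−9=l, v−10=l.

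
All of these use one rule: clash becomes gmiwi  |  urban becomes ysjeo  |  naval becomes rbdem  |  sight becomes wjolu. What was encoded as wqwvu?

Shifts by position in clash: pos 0: c→g (+4), pos 1: l→m (+1), pos 2: a→i (+8), pos 3: s→w (+4), pos 4: h→i (+1) — repeating every 3. It's a Vigenère-style cipher with numeric key [4,1,8]: position i shifts by key[i mod 3].
Undoing it on wqwvu: w−4=s, q−1=p, w−8=o, v−4=r, u−1=t.

sport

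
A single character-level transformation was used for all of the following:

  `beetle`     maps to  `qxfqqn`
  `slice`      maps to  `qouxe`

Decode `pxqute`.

The output letters match the input read backwards, each shifted +12: beetle reversed is elteeb. Read the word backwards and shift each letter +12.
Undoing it on pxqute: shift back: p−12=d, x−12=l, q−12=e, u−12=i, t−12=h, e−12=s → dleihs; then reverse → shield.

shield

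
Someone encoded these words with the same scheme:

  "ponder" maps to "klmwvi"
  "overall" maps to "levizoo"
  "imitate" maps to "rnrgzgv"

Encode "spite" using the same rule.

Each pair mirrors across the alphabet (p↔k, o↔l, n↔m): positions sum to 25. Each letter is replaced by its mirror in the alphabet: a↔z, b↔y, c↔x, and so on (the Atbash cipher).
For spite: s↔h, p↔k, i↔r, t↔g, e↔v.

hkrgv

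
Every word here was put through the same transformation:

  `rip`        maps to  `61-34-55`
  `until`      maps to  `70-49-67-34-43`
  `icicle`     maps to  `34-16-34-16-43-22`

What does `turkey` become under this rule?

67-70-61-40-22-82

r(#18)→61 and i(#9)→34: differences scale by 3, so n = 3·pos + 7. Each letter becomes 3×(its alphabet position, a=1..z=26) + 7.
On turkey: t=20→67, u=21→70, r=18→61, k=11→40, e=5→22, y=25→82.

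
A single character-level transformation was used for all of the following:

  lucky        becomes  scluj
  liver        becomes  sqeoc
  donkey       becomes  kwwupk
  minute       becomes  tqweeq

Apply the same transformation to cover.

jweoc

In lucky: l→s is +7, u→c is +8, c→l is +9, k→u is +10 — the shift increases by 1 each position. Each letter shifts forward by (position + 7), i.e. 7, 8, 9, … — the shift grows by one for each successive letter.
For cover: c+7=j, o+8=w, v+9=e, e+10=o, r+11=c.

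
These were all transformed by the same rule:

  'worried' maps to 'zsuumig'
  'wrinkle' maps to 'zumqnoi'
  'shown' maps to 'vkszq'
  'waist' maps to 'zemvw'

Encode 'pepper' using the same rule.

sissiu

The shift depends on letter class: consonant w→z is +3, but vowel o→s is +4. Two shifts are in play — +4 for a/e/i/o/u, +3 for every other letter.
For pepper: p(cons)+3=s, e(vowel)+4=i, p(cons)+3=s, p(cons)+3=s, e(vowel)+4=i, r(cons)+3=u.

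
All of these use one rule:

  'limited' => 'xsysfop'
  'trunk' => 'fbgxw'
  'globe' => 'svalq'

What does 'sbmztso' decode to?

graphic

Shifts by position in limited: pos 0: l→x (+12), pos 1: i→s (+10), pos 2: m→y (+12), pos 3: i→s (+10) — repeating every 2. A repeating key of period 2 is used — shifts +12, +10 over and over.
Reversing it on sbmztso: s−12=g, b−10=r, m−12=a, z−10=p, t−12=h, s−10=i, o−12=c.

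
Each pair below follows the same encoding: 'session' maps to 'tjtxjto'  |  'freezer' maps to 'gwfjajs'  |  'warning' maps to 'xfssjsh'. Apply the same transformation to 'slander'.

tqbsejs

Shifts by position in session: pos 0: s→t (+1), pos 1: e→j (+5), pos 2: s→t (+1), pos 3: s→x (+5) — repeating every 2. It's a Vigenère-style cipher with numeric key [1,5]: position i shifts by key[i mod 2].
Applying it to slander: s+1=t, l+5=q, a+1=b, n+5=s, d+1=e, e+5=j, r+1=s.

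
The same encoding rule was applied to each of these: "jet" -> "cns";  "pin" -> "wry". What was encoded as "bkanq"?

Read the word backwards and shift each letter +9.
Decoding bkanq: shift back: b−9=s, k−9=b, a−9=r, n−9=e, q−9=h → sbreh; then reverse → herbs.

herbs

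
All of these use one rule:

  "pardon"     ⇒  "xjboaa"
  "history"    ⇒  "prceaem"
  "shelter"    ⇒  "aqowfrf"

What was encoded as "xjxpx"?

In pardon: p→x is +8, a→j is +9, r→b is +10, d→o is +11 — the shift increases by 1 each position. Letter i (0-indexed) is shifted by i+8, so successive shifts are 8, 9, 10, ….
Reversing it on xjxpx: x−8=p, j−9=a, x−10=n, p−11=e, x−12=l.

panel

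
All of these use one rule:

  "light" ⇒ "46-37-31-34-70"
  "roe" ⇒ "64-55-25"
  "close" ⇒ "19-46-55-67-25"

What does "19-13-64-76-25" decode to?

With a=1..z=26, the number is 3·pos + 10.
Decoding 19-13-64-76-25: 19→(19−10)÷3=3=c, 13→(13−10)÷3=1=a, 64→(64−10)÷3=18=r, 76→(76−10)÷3=22=v, 25→(25−10)÷3=5=e.

carve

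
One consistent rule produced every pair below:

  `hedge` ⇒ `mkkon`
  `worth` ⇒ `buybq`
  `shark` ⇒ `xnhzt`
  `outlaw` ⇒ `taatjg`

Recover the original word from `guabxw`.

In hedge: h→m is +5, e→k is +6, d→k is +7, g→o is +8 — the shift increases by 1 each position. Each letter shifts forward by (position + 5), i.e. 5, 6, 7, … — the shift grows by one for each successive letter.
Undoing it on guabxw: g−5=b, u−6=o, a−7=t, b−8=t, x−9=o, w−10=m.

bottom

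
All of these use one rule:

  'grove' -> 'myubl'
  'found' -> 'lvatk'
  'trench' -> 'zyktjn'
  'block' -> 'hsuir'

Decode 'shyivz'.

mascot

Shifts by position in grove: pos 0: g→m (+6), pos 1: r→y (+7), pos 2: o→u (+6), pos 3: v→b (+6), pos 4: e→l (+7) — repeating every 3. A repeating key of period 3 is used — shifts +6, +7, +6 over and over.
Undoing it on shyivz: s−6=m, h−7=a, y−6=s, i−6=c, v−7=o, z−6=t.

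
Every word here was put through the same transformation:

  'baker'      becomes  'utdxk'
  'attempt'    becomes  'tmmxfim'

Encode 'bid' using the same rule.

Compare letters: b→u is +19, a→t is +19, k→d is +19 — a constant shift. Each letter is shifted forward by 19 in the alphabet (a Caesar shift of +19).
On bid: b+19=u, i+19=b, d+19=w.

ubw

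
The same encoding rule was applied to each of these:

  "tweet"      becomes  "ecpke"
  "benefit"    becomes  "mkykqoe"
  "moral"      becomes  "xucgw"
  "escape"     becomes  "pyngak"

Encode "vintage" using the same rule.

Shifts by position in tweet: pos 0: t→e (+11), pos 1: w→c (+6), pos 2: e→p (+11), pos 3: e→k (+6) — repeating every 2. A repeating key of period 2 is used — shifts +11, +6 over and over.
For vintage: v+11=g, i+6=o, n+11=y, t+6=z, a+11=l, g+6=m, e+11=p.

goyzlmp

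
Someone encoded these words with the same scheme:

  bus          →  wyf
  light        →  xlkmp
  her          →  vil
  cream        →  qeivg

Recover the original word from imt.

pie

The word is reversed, then every letter is shifted forward by 4.
Reversing it on imt: shift back: i−4=e, m−4=i, t−4=p → eip; then reverse → pie.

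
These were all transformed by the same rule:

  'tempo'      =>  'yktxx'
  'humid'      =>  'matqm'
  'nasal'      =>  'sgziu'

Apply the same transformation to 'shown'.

In tempo: t→y is +5, e→k is +6, m→t is +7, p→x is +8 — the shift increases by 1 each position. Letter i (0-indexed) is shifted by i+5, so successive shifts are 5, 6, 7, ….
On shown: s+5=x, h+6=n, o+7=v, w+8=e, n+9=w.

xnvew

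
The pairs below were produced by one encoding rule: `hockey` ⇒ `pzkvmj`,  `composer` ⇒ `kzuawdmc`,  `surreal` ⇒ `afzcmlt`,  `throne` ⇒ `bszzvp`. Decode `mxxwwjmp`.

employee

It's a Vigenère-style cipher with numeric key [8,11]: position i shifts by key[i mod 2].
Undoing it on mxxwwjmp: m−8=e, x−11=m, x−8=p, w−11=l, w−8=o, j−11=y, m−8=e, p−11=e.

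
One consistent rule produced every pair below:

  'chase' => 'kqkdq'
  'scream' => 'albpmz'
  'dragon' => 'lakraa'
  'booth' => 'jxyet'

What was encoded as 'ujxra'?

mango

In chase: c→k is +8, h→q is +9, a→k is +10, s→d is +11 — the shift increases by 1 each position. Each letter shifts forward by (position + 8), i.e. 8, 9, 10, … — the shift grows by one for each successive letter.
Reversing it on ujxra: u−8=m, j−9=a, x−10=n, r−11=g, a−12=o.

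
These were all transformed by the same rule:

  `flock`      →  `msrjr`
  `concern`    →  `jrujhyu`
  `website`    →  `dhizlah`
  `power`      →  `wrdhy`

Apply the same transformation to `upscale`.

xwzjdsh

The shift depends on letter class: consonant f→m is +7, but vowel o→r is +3. Vowels shift forward by 3 and consonants shift forward by 7.
Applying it to upscale: u(vowel)+3=x, p(cons)+7=w, s(cons)+7=z, c(cons)+7=j, a(vowel)+3=d, l(cons)+7=s, e(vowel)+3=h.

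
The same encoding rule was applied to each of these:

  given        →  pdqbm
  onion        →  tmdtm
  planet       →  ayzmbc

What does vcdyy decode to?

This is an affine cipher: with a=0,…,z=25, each position x becomes (7x+25) mod 26.
Decoding vcdyy: v(21)→15·(21−25)≡18=s; c(2)→15·(2−25)≡19=t; d(3)→15·(3−25)≡8=i; y(24)→15·(24−25)≡11=l; y(24)→15·(24−25)≡11=l (all mod 26).

still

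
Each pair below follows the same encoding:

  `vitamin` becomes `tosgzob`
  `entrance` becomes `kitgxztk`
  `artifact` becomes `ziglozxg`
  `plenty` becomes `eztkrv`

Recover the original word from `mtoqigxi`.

cracking

The output letters match the input read backwards, each shifted +6: vitamin reversed is nimativ. Two steps: reverse the string, then apply a Caesar shift of +6.
Decoding mtoqigxi: shift back: m−6=g, t−6=n, o−6=i, q−6=k, i−6=c, g−6=a, x−6=r, i−6=c → gnikcarc; then reverse → cracking.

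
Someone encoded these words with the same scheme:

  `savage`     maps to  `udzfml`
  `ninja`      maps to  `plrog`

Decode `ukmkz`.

shift

In savage: s→u is +2, a→d is +3, v→z is +4, a→f is +5 — the shift increases by 1 each position. The shift increases by 1 at each position, starting from +2: 2, 3, 4, ….
Decoding ukmkz: u−2=s, k−3=h, m−4=i, k−5=f, z−6=t.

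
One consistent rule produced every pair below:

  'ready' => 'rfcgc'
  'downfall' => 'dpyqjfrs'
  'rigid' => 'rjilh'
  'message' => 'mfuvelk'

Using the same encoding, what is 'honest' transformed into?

The shift increases by 1 at each position, starting from +0: 0, 1, 2, ….
Applying it to honest: h+0=h, o+1=p, n+2=p, e+3=h, s+4=w, t+5=y.

hpphwy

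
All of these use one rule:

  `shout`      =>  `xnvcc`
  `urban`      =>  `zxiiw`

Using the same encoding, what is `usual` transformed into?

In shout: s→x is +5, h→n is +6, o→v is +7, u→c is +8 — the shift increases by 1 each position. Each letter shifts forward by (position + 5), i.e. 5, 6, 7, … — the shift grows by one for each successive letter.
On usual: u+5=z, s+6=y, u+7=b, a+8=i, l+9=u.

zybiu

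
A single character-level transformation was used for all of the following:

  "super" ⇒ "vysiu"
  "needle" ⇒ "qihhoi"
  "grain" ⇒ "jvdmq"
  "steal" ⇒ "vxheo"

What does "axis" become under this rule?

A repeating key of period 2 is used — shifts +3, +4 over and over.
On axis: a+3=d, x+4=b, i+3=l, s+4=w.

dblw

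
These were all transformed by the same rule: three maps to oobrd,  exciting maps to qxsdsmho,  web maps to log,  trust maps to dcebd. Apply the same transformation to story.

ibydc

The output letters match the input read backwards, each shifted +10: three reversed is eerht. The word is reversed, then every letter is shifted forward by 10.
Applying it to story: reverse → yrots; then shift: y+10=i, r+10=b, o+10=y, t+10=d, s+10=c.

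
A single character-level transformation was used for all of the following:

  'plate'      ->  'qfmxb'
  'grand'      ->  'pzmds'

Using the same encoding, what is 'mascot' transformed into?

faoemy

The output letters match the input read backwards, each shifted +12: plate reversed is etalp. The word is reversed, then every letter is shifted forward by 12.
For mascot: reverse → tocsam; then shift: t+12=f, o+12=a, c+12=o, s+12=e, a+12=m, m+12=y.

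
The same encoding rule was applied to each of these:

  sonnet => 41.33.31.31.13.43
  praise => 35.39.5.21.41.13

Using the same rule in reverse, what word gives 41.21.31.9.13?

s(#19)→41 and o(#15)→33: differences scale by 2, so n = 2·pos + 3. Each letter becomes 2×(its alphabet position, a=1..z=26) + 3.
Decoding 41.21.31.9.13: 41→(41−3)÷2=19=s, 21→(21−3)÷2=9=i, 31→(31−3)÷2=14=n, 9→(9−3)÷2=3=c, 13→(13−3)÷2=5=e.

since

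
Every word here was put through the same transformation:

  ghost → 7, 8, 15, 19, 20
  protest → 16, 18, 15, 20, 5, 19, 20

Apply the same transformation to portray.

g is letter #7 and maps to 7: an offset of 0. Each letter is replaced by its alphabet position (a=1, b=2, …, z=26).
For portray: p=16→16, o=15→15, r=18→18, t=20→20, r=18→18, a=1→1, y=25→25.

16, 15, 18, 20, 18, 1, 25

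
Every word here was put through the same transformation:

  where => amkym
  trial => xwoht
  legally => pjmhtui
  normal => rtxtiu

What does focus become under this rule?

jtiba

Each letter shifts forward by (position + 4), i.e. 4, 5, 6, … — the shift grows by one for each successive letter.
Applying it to focus: f+4=j, o+5=t, c+6=i, u+7=b, s+8=a.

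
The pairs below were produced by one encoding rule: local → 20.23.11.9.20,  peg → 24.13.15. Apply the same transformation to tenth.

28.13.22.28.16

Each letter is replaced by its alphabet position (a=1..z=26) + 8.
Applying it to tenth: t=20→28, e=5→13, n=14→22, t=20→28, h=8→16.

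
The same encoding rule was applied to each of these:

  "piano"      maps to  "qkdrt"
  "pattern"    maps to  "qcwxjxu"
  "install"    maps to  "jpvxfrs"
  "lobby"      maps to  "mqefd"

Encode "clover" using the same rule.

dnrzjx

The shift increases by 1 at each position, starting from +1: 1, 2, 3, ….
On clover: c+1=d, l+2=n, o+3=r, v+4=z, e+5=j, r+6=x.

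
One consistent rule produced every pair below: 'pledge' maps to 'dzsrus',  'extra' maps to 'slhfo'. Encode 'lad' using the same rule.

Compare letters: p→d is +14, l→z is +14, e→s is +14 — a constant shift. This is a Caesar cipher with shift 14.
For lad: l+14=z, a+14=o, d+14=r.

zor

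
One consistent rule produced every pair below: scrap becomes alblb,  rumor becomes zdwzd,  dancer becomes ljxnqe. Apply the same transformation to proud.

In scrap: s→a is +8, c→l is +9, r→b is +10, a→l is +11 — the shift increases by 1 each position. The shift increases by 1 at each position, starting from +8: 8, 9, 10, ….
For proud: p+8=x, r+9=a, o+10=y, u+11=f, d+12=p.

xayfp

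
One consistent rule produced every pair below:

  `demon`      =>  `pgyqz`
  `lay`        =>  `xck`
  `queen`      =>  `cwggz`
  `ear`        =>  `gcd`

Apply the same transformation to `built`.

nwkxf

The shift depends on letter class: consonant d→p is +12, but vowel e→g is +2. Two shifts are in play — +2 for a/e/i/o/u, +12 for every other letter.
On built: b(cons)+12=n, u(vowel)+2=w, i(vowel)+2=k, l(cons)+12=x, t(cons)+12=f.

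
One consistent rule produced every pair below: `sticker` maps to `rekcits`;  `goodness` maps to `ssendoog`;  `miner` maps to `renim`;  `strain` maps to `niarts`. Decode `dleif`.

field

The word is simply reversed.
Decoding dleif: then reverse → field.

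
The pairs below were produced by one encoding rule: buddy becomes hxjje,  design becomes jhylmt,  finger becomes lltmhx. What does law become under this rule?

rdc

The shift depends on letter class: consonant b→h is +6, but vowel u→x is +3. Two shifts are in play — +3 for a/e/i/o/u, +6 for every other letter.
For law: l(cons)+6=r, a(vowel)+3=d, w(cons)+6=c.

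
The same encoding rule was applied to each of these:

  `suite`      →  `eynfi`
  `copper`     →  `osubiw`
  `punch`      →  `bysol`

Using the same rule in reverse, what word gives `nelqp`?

Shifts by position in suite: pos 0: s→e (+12), pos 1: u→y (+4), pos 2: i→n (+5), pos 3: t→f (+12), pos 4: e→i (+4) — repeating every 3. The shifts repeat in a cycle of length 3: positions 0,1,… shift by +12, +4, +5, then the pattern repeats.
Decoding nelqp: n−12=b, e−4=a, l−5=g, q−12=e, p−4=l.

bagel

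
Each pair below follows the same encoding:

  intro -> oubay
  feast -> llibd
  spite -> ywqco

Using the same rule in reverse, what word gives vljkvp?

In intro: i→o is +6, n→u is +7, t→b is +8, r→a is +9 — the shift increases by 1 each position. Each letter shifts forward by (position + 6), i.e. 6, 7, 8, … — the shift grows by one for each successive letter.
Decoding vljkvp: v−6=p, l−7=e, j−8=b, k−9=b, v−10=l, p−11=e.

pebble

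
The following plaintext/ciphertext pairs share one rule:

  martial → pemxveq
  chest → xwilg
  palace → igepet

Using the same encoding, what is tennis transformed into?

wmrrix

The word is reversed, then every letter is shifted forward by 4.
Applying it to tennis: reverse → sinnet; then shift: s+4=w, i+4=m, n+4=r, n+4=r, e+4=i, t+4=x.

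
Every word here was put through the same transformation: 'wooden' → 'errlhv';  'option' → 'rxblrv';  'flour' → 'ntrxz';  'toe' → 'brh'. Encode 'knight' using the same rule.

svlopb

The shift depends on letter class: consonant w→e is +8, but vowel o→r is +3. The rule splits by letter class: vowels +3, consonants +8.
For knight: k(cons)+8=s, n(cons)+8=v, i(vowel)+3=l, g(cons)+8=o, h(cons)+8=p, t(cons)+8=b.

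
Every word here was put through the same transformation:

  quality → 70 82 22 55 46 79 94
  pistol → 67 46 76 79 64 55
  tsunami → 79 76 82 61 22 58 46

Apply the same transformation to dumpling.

q(#17)→70 and u(#21)→82: differences scale by 3, so n = 3·pos + 19. Each letter becomes 3×(its alphabet position, a=1..z=26) + 19.
Applying it to dumpling: d=4→31, u=21→82, m=13→58, p=16→67, l=12→55, i=9→46, n=14→61, g=7→40.

31 82 58 67 55 46 61 40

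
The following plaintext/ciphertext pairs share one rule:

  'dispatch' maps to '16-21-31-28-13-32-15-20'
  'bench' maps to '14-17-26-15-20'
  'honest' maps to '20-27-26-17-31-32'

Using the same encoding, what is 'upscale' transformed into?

d is letter #4 and maps to 16: an offset of 12. The number is (letter's place in the alphabet, a=1) + 12.
Applying it to upscale: u=21→33, p=16→28, s=19→31, c=3→15, a=1→13, l=12→24, e=5→17.

33-28-31-15-13-24-17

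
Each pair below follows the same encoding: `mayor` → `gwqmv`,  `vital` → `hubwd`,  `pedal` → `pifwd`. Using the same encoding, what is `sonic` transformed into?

Treating letters as 0–25, the rule is x ↦ 3x + 22 (mod 26).
Applying it to sonic: s(18)→3·18+22≡24=y; o(14)→3·14+22≡12=m; n(13)→3·13+22≡9=j; i(8)→3·8+22≡20=u; c(2)→3·2+22≡2=c (all mod 26).

ymjuc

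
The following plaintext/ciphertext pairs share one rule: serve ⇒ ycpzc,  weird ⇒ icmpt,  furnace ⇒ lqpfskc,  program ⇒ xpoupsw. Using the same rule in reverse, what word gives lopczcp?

s(18)→y(24) and e(4)→c(2) fit y≡9x+18 (mod 26); the inverse of 9 mod 26 is 3. This is an affine cipher: with a=0,…,z=25, each position x becomes (9x+18) mod 26.
Decoding lopczcp: l(11)→3·(11−18)≡5=f; o(14)→3·(14−18)≡14=o; p(15)→3·(15−18)≡17=r; c(2)→3·(2−18)≡4=e; z(25)→3·(25−18)≡21=v; c(2)→3·(2−18)≡4=e; p(15)→3·(15−18)≡17=r (all mod 26).

forever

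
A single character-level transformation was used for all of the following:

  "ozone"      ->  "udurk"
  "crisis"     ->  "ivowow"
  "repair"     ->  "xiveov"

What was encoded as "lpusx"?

floor

It's a Vigenère-style cipher with numeric key [6,4]: position i shifts by key[i mod 2].
Decoding lpusx: l−6=f, p−4=l, u−6=o, s−4=o, x−6=r.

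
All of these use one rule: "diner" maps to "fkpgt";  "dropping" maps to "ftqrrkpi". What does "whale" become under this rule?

Every letter moves 2 places later in the alphabet, wrapping around z→a.
For whale: w+2=y, h+2=j, a+2=c, l+2=n, e+2=g.

yjcng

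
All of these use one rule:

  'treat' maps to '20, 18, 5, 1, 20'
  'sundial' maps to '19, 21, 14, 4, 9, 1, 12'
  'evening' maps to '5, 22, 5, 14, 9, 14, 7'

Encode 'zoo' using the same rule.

26, 15, 15

t is letter #20 and maps to 20: an offset of 0. Each letter is replaced by its alphabet position (a=1, b=2, …, z=26).
On zoo: z=26→26, o=15→15, o=15→15.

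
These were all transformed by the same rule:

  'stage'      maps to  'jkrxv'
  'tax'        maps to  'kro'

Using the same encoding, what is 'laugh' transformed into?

Compare letters: s→j is +17, t→k is +17, a→r is +17 — a constant shift. Every letter moves 17 places later in the alphabet, wrapping around z→a.
For laugh: l+17=c, a+17=r, u+17=l, g+17=x, h+17=y.

crlxy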